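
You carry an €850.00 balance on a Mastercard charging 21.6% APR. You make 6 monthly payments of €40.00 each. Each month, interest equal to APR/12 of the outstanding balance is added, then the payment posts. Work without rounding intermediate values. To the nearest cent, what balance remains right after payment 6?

Monthly rate r = 21.6%/12 = 1.8% = 0.018.
Each month: B ← B·(1+r) − €40.00.
Month 1: interest €15.30; balance after payment €825.30.
Month 2: interest €14.86; balance after payment €800.16.
Month 3: interest €14.40; balance after payment €774.56.
Month 4: interest €13.94; balance after payment €748.50.
Month 5: interest €13.47; balance after payment €721.97.
Month 6: interest €13.00; balance after payment €694.97.

€694.97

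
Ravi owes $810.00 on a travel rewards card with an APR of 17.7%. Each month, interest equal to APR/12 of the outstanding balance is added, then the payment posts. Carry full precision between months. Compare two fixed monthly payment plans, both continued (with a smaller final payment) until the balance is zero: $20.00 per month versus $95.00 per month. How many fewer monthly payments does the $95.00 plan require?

Monthly rate r = 17.7%/12 = 1.475% = 0.01475.
At $20.00/mo: n = ⌈−ln(1 − rB₀/P)/ln(1+r)⌉ = 63 payments (last $2.65); total interest = total paid − $810.00 = $432.65.
At $95.00/mo: 10 payments (last $17.12); total interest $62.12.
Payments saved = 63 − 10 = 53.

53 fewer payments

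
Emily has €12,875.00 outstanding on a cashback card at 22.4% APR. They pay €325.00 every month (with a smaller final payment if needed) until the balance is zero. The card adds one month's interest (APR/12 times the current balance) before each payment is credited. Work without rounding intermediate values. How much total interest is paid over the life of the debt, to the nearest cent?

Monthly rate r = 22.4%/12 = 1.86667% = 0.0186667.
Payoff takes n = ⌈−ln(1 − rB₀/P)/ln(1+r)⌉ = ⌈72.730⌉ = 73 payments; the last is €237.71.
Total paid = 72·€325.00 + €237.71 = €23,637.71.
Total interest = total paid − principal = €23,637.71 − €12,875.00 = €10,762.71.

€10,762.71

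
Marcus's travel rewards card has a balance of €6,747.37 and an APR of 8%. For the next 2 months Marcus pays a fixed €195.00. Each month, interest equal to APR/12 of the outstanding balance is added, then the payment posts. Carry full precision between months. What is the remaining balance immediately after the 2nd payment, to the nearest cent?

€6,446.33

Monthly rate r = 8%/12 = 0.666667% = 0.00666667.
Each month: B ← B·(1+r) − €195.00.
Month 1: interest €44.98; balance after payment €6,597.35.
Month 2: interest €43.98; balance after payment €6,446.33.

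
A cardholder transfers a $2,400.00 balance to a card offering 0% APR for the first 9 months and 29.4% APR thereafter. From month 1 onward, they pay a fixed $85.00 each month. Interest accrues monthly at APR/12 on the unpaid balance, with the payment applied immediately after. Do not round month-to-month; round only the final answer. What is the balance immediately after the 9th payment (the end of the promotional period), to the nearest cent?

Promo months 1–9 at r₀ = 0%/12 = 0; months 10+ at r₁ = 29.4%/12 = 0.0245.
After month 9 (no interest yet): B = $2,400.00 − 9·$85.00 = $1,635.00.

$1,635.00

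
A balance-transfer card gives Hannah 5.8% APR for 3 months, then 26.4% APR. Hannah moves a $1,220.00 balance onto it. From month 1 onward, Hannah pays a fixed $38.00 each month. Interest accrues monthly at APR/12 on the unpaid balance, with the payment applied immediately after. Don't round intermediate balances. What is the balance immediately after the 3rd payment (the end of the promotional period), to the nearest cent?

Promo months 1–3 at r₀ = 5.8%/12 = 0.00483333; months 4+ at r₁ = 26.4%/12 = 0.022.
After month 3: iterate B ← B·(1+r₀) − $38.00 for 3 months → $1,123.22.

$1,123.22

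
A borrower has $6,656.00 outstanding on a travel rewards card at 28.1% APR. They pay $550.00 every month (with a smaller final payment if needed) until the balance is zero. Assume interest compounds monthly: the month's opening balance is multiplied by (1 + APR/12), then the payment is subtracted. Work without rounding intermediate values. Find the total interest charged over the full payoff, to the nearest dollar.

$1,263

Monthly rate r = 28.1%/12 = 2.34167% = 0.0234167.
Payoff takes n = ⌈−ln(1 − rB₀/P)/ln(1+r)⌉ = ⌈14.396⌉ = 15 payments; the last is $219.22.
Total paid = 14·$550.00 + $219.22 = $7,919.22.
Total interest = total paid − principal = $7,919.22 − $6,656.00 = $1,263.22.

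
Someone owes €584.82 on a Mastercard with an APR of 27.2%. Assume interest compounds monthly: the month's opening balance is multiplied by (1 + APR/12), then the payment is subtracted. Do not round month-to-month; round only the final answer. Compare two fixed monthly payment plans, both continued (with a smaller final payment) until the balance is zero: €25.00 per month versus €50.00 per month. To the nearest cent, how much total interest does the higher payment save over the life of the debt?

Monthly rate r = 27.2%/12 = 2.26667% = 0.0226667.
At €25.00/mo: n = ⌈−ln(1 − rB₀/P)/ln(1+r)⌉ = 34 payments (last €17.77); total interest = total paid − €584.82 = €257.95.
At €50.00/mo: 14 payments (last €37.29); total interest €102.47.
Interest saved = €257.95 − €102.47 = €155.48.

€155.48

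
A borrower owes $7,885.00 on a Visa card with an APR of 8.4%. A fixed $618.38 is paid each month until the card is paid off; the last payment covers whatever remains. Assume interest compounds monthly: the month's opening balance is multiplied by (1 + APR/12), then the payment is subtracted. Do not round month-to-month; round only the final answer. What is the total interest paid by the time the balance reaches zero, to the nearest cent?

Monthly rate r = 8.4%/12 = 0.7% = 0.007.
Payoff takes n = ⌈−ln(1 − rB₀/P)/ln(1+r)⌉ = ⌈13.403⌉ = 14 payments; the last is $249.80.
Total paid = 13·$618.38 + $249.80 = $8,288.74.
Total interest = total paid − principal = $8,288.74 − $7,885.00 = $403.74.

$403.74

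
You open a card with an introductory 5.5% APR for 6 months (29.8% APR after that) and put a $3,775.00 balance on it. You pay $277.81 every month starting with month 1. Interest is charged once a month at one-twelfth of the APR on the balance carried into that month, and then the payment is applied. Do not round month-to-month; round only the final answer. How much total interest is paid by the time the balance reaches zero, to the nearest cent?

$364.47

Promo months 1–6 at r₀ = 5.5%/12 = 0.00458333; months 7+ at r₁ = 29.8%/12 = 0.0248333.
After month 6: iterate B ← B·(1+r₀) − $277.81 for 6 months → $2,193.93.
Then at r₁ with $277.81/mo: n₂ = −ln(1 − r₁·B/P)/ln(1+r₁) ≈ 8.90 → 9 more payments.
Total paid = 14·$277.81 + $250.13 = $4,139.47; interest = $4,139.47 − $3,775.00 = $364.47.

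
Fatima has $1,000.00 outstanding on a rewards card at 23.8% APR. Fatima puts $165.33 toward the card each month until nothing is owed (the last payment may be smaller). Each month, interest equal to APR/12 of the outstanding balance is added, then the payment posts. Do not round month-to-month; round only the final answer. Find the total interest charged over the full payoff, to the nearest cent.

Monthly rate r = 23.8%/12 = 1.98333% = 0.0198333.
Payoff takes n = ⌈−ln(1 − rB₀/P)/ln(1+r)⌉ = ⌈6.507⌉ = 7 payments; the last is $84.21.
Total paid = 6·$165.33 + $84.21 = $1,076.19.
Total interest = total paid − principal = $1,076.19 − $1,000.00 = $76.19.

$76.19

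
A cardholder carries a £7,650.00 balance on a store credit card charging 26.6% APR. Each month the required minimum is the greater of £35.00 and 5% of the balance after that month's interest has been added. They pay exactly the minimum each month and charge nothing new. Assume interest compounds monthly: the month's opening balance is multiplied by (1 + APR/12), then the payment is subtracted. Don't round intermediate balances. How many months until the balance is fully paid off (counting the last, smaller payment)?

109 months

Monthly rate r = 26.6%/12 = 2.21667% = 0.0221667.
While 5% of the post-interest balance exceeds £35.00, each month B ← (B·(1+r))·(1 − 0.05), i.e. B shrinks by the factor (1+r)·0.95 = 0.97106.
This holds for months 1–83. Entering month 84 the balance is £668.38; 5% of the post-interest balance is now below £35.00, so the flat £35.00 minimum applies from here.
From month 84 a fixed £35.00 at rate r clears £668.38 in 26 more payments. Total: 83 + 26 = 109 months.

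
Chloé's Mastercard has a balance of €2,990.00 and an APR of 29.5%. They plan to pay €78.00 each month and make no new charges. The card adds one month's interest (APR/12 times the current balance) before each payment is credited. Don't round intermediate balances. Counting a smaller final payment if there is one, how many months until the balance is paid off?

Monthly rate r = 29.5%/12 = 2.45833% = 0.0245833.
Recurrence: B ← B·(1+r) − €78.00.
Month 1: interest €73.50; balance after payment €2,985.50.
Month 2: interest €73.39; balance after payment €2,980.90.
Closed form: n = −ln(1 − rB₀/P)/ln(1+r) = −ln(0.057639)/ln(1.02458) ≈ 117.498, so the balance reaches zero during payment 118.

118 payments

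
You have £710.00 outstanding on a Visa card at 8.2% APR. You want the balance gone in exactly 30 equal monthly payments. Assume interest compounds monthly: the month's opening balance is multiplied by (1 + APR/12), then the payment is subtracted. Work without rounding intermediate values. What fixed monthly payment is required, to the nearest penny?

Monthly rate r = 8.2%/12 = 0.683333% = 0.00683333.
Level-payment amortization: P = B₀·r / (1 − (1+r)^(−n)) = 710.00·0.00683333 / (1 − 1.00683^(−30)).
Denominator 1 − (1+r)^(−30) = 0.184784479.
P = 4.85167 / 0.184784479 ≈ 26.26.

£26.26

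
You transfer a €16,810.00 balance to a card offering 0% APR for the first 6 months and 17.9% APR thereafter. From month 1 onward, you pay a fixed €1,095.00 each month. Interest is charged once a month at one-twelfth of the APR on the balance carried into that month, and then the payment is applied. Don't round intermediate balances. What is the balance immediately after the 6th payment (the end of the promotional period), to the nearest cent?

Promo months 1–6 at r₀ = 0%/12 = 0; months 7+ at r₁ = 17.9%/12 = 0.0149167.
After month 6 (no interest yet): B = €16,810.00 − 6·€1,095.00 = €10,240.00.

€10,240.00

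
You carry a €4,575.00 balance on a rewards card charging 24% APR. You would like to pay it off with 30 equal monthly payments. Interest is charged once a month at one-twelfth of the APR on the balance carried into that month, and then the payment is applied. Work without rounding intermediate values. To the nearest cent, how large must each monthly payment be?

€204.27

Monthly rate r = 24%/12 = 2% = 0.02.
Level-payment amortization: P = B₀·r / (1 − (1+r)^(−n)) = 4575.00·0.02 / (1 − 1.02^(−30)).
Denominator 1 − (1+r)^(−30) = 0.447929111.
P = 91.5 / 0.447929111 ≈ 204.27.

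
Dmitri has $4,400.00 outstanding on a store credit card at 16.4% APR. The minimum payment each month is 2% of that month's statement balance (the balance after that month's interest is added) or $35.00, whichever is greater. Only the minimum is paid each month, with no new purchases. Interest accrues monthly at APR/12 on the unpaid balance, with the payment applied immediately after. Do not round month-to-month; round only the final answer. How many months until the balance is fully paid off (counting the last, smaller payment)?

Monthly rate r = 16.4%/12 = 1.36667% = 0.0136667.
While 2% of the post-interest balance exceeds $35.00, each month B ← (B·(1+r))·(1 − 0.02), i.e. B shrinks by the factor (1+r)·0.98 = 0.99339.
This holds for months 1–142. Entering month 143 the balance is $1,716.60; 2% of the post-interest balance is now below $35.00, so the flat $35.00 minimum applies from here.
From month 143 a fixed $35.00 at rate r clears $1,716.60 in 82 more payments. Total: 142 + 82 = 224 months.

224 months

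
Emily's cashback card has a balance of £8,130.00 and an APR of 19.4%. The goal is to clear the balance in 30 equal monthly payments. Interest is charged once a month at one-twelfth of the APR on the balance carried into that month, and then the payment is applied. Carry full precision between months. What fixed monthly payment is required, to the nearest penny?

£344.15

Monthly rate r = 19.4%/12 = 1.61667% = 0.0161667.
Level-payment amortization: P = B₀·r / (1 − (1+r)^(−n)) = 8130.00·0.0161667 / (1 − 1.01617^(−30)).
Denominator 1 − (1+r)^(−30) = 0.38191008.
P = 131.435 / 0.38191008 ≈ 344.15.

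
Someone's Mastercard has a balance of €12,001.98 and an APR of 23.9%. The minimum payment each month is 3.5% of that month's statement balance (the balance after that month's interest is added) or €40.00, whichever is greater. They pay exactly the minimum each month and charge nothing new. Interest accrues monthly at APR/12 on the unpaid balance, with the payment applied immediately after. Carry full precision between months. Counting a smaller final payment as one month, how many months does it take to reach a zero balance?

Monthly rate r = 23.9%/12 = 1.99167% = 0.0199167.
While 3.5% of the post-interest balance exceeds €40.00, each month B ← (B·(1+r))·(1 − 0.035), i.e. B shrinks by the factor (1+r)·0.965 = 0.98422.
This holds for months 1–150. Entering month 151 the balance is €1,104.21; 3.5% of the post-interest balance is now below €40.00, so the flat €40.00 minimum applies from here.
From month 151 a fixed €40.00 at rate r clears €1,104.21 in 41 more payments. Total: 150 + 41 = 191 months.

191 months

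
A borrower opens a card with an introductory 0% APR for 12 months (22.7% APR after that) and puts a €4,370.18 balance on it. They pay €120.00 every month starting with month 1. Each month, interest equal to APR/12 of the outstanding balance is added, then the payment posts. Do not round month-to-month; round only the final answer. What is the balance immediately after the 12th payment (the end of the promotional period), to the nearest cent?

Promo months 1–12 at r₀ = 0%/12 = 0; months 13+ at r₁ = 22.7%/12 = 0.0189167.
After month 12 (no interest yet): B = €4,370.18 − 12·€120.00 = €2,930.18.

€2,930.18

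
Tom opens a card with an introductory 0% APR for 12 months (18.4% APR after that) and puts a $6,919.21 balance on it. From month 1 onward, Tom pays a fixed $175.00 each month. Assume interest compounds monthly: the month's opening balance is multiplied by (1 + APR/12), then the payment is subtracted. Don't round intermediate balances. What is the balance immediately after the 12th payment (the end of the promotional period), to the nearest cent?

Promo months 1–12 at r₀ = 0%/12 = 0; months 13+ at r₁ = 18.4%/12 = 0.0153333.
After month 12 (no interest yet): B = $6,919.21 − 12·$175.00 = $4,819.21.

$4,819.21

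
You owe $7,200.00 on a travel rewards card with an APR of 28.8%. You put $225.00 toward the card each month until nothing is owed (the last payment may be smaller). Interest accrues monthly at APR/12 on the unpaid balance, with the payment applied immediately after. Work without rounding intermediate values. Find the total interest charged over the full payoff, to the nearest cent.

Monthly rate r = 28.8%/12 = 2.4% = 0.024.
Payoff takes n = ⌈−ln(1 − rB₀/P)/ln(1+r)⌉ = ⌈61.603⌉ = 62 payments; the last is $136.40.
Total paid = 61·$225.00 + $136.40 = $13,861.40.
Total interest = total paid − principal = $13,861.40 − $7,200.00 = $6,661.40.

$6,661.40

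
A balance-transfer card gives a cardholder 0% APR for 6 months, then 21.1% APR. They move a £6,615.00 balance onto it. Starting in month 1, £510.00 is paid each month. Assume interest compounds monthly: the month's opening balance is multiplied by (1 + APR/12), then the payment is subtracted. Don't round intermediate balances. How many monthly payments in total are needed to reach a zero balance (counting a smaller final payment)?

14 months

Promo months 1–6 at r₀ = 0%/12 = 0; months 7+ at r₁ = 21.1%/12 = 0.0175833.
After month 6 (no interest yet): B = £6,615.00 − 6·£510.00 = £3,555.00.
Then at r₁ with £510.00/mo: n₂ = −ln(1 − r₁·B/P)/ln(1+r₁) ≈ 7.50 → 8 more payments.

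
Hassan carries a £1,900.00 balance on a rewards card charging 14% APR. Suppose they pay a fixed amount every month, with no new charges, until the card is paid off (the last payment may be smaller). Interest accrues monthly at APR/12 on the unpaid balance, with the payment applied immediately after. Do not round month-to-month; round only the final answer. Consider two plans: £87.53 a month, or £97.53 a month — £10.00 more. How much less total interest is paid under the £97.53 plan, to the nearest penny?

Monthly rate r = 14%/12 = 1.16667% = 0.0116667.
At £87.53/mo: n = ⌈−ln(1 − rB₀/P)/ln(1+r)⌉ = 26 payments (last £15.48); total interest = total paid − £1,900.00 = £303.73.
At £97.53/mo: 23 payments (last £22.45); total interest £268.11.
Interest saved = £303.73 − £268.11 = £35.62.

£35.62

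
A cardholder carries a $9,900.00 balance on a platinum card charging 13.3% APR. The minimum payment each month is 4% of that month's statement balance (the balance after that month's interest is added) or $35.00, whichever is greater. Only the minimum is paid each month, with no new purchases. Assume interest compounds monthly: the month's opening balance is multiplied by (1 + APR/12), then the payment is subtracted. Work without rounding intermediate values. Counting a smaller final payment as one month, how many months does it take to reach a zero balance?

111 months

Monthly rate r = 13.3%/12 = 1.10833% = 0.0110833.
While 4% of the post-interest balance exceeds $35.00, each month B ← (B·(1+r))·(1 − 0.04), i.e. B shrinks by the factor (1+r)·0.96 = 0.97064.
This holds for months 1–82. Entering month 83 the balance is $859.82; 4% of the post-interest balance is now below $35.00, so the flat $35.00 minimum applies from here.
From month 83 a fixed $35.00 at rate r clears $859.82 in 29 more payments. Total: 82 + 29 = 111 months.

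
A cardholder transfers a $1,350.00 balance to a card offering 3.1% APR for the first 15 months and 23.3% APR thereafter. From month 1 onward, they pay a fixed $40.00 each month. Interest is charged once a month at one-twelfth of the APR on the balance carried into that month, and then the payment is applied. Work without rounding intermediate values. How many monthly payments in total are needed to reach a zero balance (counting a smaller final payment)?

41 months

Promo months 1–15 at r₀ = 3.1%/12 = 0.00258333; months 16+ at r₁ = 23.3%/12 = 0.0194167.
After month 15: iterate B ← B·(1+r₀) − $40.00 for 15 months → $792.30.
Then at r₁ with $40.00/mo: n₂ = −ln(1 − r₁·B/P)/ln(1+r₁) ≈ 25.24 → 26 more payments.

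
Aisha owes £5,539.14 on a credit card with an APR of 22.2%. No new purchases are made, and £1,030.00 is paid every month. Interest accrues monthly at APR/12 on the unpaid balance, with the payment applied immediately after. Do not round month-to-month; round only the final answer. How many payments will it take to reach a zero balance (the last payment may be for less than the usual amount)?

Monthly rate r = 22.2%/12 = 1.85% = 0.0185.
Recurrence: B ← B·(1+r) − £1,030.00.
Month 1: interest £102.47; balance after payment £4,611.61.
Month 2: interest £85.31; balance after payment £3,666.93.
Month 3: interest £67.84; balance after payment £2,704.77.
Month 4: interest £50.04; balance after payment £1,724.81.
Month 5: interest £31.91; balance after payment £726.71.
Month 6: interest £13.44; balance after payment £0.00.

6 months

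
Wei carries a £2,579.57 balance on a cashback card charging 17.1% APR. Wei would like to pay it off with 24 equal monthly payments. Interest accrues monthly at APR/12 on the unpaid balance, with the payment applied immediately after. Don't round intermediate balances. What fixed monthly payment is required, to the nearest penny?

Monthly rate r = 17.1%/12 = 1.425% = 0.01425.
Level-payment amortization: P = B₀·r / (1 − (1+r)^(−n)) = 2579.57·0.01425 / (1 − 1.01425^(−24)).
Denominator 1 − (1+r)^(−24) = 0.287935053.
P = 36.7589 / 0.287935053 ≈ 127.66.

£127.66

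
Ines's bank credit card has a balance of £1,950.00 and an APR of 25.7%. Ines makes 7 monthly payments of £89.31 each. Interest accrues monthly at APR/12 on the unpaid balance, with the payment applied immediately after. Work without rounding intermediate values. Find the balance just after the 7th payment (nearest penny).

£1,595.00

Monthly rate r = 25.7%/12 = 2.14167% = 0.0214167.
Each month: B ← B·(1+r) − £89.31.
Month 1: interest £41.76; balance after payment £1,902.45.
Month 2: interest £40.74; balance after payment £1,853.89.
Month 3: interest £39.70; balance after payment £1,804.28.
Month 4: interest £38.64; balance after payment £1,753.61.
Month 5: interest £37.56; balance after payment £1,701.86.
Month 6: interest £36.45; balance after payment £1,649.00.
Month 7: interest £35.32; balance after payment £1,595.00.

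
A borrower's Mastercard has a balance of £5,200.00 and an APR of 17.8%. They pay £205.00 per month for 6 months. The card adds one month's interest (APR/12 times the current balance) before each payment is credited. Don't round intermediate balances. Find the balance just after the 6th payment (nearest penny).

Monthly rate r = 17.8%/12 = 1.48333% = 0.0148333.
Each month: B ← B·(1+r) − £205.00.
Month 1: interest £77.13; balance after payment £5,072.13.
Month 2: interest £75.24; balance after payment £4,942.37.
Month 3: interest £73.31; balance after payment £4,810.68.
Month 4: interest £71.36; balance after payment £4,677.04.
Month 5: interest £69.38; balance after payment £4,541.42.
Month 6: interest £67.36; balance after payment £4,403.78.

£4,403.78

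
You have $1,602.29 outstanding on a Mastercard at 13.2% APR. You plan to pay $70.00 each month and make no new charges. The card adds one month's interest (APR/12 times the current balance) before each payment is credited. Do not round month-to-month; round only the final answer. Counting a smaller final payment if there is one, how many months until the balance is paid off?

27 months

Monthly rate r = 13.2%/12 = 1.1% = 0.011.
Recurrence: B ← B·(1+r) − $70.00.
Month 1: interest $17.63; balance after payment $1,549.92.
Month 2: interest $17.05; balance after payment $1,496.96.
Closed form: n = −ln(1 − rB₀/P)/ln(1+r) = −ln(0.74821)/ln(1.011) ≈ 26.515, so the balance reaches zero during payment 27.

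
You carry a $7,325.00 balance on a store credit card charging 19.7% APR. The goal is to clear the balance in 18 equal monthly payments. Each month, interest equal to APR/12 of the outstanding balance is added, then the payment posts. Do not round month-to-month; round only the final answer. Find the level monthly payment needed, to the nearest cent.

Monthly rate r = 19.7%/12 = 1.64167% = 0.0164167.
Level-payment amortization: P = B₀·r / (1 − (1+r)^(−n)) = 7325.00·0.0164167 / (1 − 1.01642^(−18)).
Denominator 1 − (1+r)^(−18) = 0.254052951.
P = 120.252 / 0.254052951 ≈ 473.33.

$473.33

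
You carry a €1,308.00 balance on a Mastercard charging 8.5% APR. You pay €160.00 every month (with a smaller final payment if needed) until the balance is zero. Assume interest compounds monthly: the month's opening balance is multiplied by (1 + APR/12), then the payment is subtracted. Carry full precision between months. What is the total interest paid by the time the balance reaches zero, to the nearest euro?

€44

Monthly rate r = 8.5%/12 = 0.708333% = 0.00708333.
Payoff takes n = ⌈−ln(1 − rB₀/P)/ln(1+r)⌉ = ⌈8.451⌉ = 9 payments; the last is €72.31.
Total paid = 8·€160.00 + €72.31 = €1,352.31.
Total interest = total paid − principal = €1,352.31 − €1,308.00 = €44.31.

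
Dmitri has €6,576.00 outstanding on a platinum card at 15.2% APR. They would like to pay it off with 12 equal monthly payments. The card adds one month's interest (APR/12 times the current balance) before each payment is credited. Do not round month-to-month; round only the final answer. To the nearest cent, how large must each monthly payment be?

€594.16

Monthly rate r = 15.2%/12 = 1.26667% = 0.0126667.
Level-payment amortization: P = B₀·r / (1 − (1+r)^(−n)) = 6576.00·0.0126667 / (1 − 1.01267^(−12)).
Denominator 1 − (1+r)^(−12) = 0.140191326.
P = 83.296 / 0.140191326 ≈ 594.16.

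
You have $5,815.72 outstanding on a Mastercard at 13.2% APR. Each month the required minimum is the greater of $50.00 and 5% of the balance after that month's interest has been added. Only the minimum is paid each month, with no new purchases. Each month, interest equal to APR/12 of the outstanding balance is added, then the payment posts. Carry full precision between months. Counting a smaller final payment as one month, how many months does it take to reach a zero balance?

67 months

Monthly rate r = 13.2%/12 = 1.1% = 0.011.
While 5% of the post-interest balance exceeds $50.00, each month B ← (B·(1+r))·(1 − 0.05), i.e. B shrinks by the factor (1+r)·0.95 = 0.96045.
This holds for months 1–44. Entering month 45 the balance is $985.13; 5% of the post-interest balance is now below $50.00, so the flat $50.00 minimum applies from here.
From month 45 a fixed $50.00 at rate r clears $985.13 in 23 more payments. Total: 44 + 23 = 67 months.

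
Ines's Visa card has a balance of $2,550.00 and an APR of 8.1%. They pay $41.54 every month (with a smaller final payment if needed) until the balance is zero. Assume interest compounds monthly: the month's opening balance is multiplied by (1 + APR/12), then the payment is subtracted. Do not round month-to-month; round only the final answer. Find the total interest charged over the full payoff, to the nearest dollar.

$754

Monthly rate r = 8.1%/12 = 0.675% = 0.00675.
Payoff takes n = ⌈−ln(1 − rB₀/P)/ln(1+r)⌉ = ⌈79.534⌉ = 80 payments; the last is $22.21.
Total paid = 79·$41.54 + $22.21 = $3,303.87.
Total interest = total paid − principal = $3,303.87 − $2,550.00 = $753.87.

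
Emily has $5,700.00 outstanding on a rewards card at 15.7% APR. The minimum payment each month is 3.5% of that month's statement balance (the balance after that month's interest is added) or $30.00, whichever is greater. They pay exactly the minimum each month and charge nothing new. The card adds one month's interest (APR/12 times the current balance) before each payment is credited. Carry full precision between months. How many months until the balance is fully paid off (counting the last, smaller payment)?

Monthly rate r = 15.7%/12 = 1.30833% = 0.0130833.
While 3.5% of the post-interest balance exceeds $30.00, each month B ← (B·(1+r))·(1 − 0.035), i.e. B shrinks by the factor (1+r)·0.965 = 0.97763.
This holds for months 1–85. Entering month 86 the balance is $832.79; 3.5% of the post-interest balance is now below $30.00, so the flat $30.00 minimum applies from here.
From month 86 a fixed $30.00 at rate r clears $832.79 in 35 more payments. Total: 85 + 35 = 120 months.

120 months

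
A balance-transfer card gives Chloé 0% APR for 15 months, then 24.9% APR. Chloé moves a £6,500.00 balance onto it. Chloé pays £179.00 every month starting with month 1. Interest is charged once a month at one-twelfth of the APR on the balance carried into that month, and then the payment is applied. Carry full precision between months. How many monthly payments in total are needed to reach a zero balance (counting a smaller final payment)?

44 payments

Promo months 1–15 at r₀ = 0%/12 = 0; months 16+ at r₁ = 24.9%/12 = 0.02075.
After month 15 (no interest yet): B = £6,500.00 − 15·£179.00 = £3,815.00.
Then at r₁ with £179.00/mo: n₂ = −ln(1 − r₁·B/P)/ln(1+r₁) ≈ 28.43 → 29 more payments.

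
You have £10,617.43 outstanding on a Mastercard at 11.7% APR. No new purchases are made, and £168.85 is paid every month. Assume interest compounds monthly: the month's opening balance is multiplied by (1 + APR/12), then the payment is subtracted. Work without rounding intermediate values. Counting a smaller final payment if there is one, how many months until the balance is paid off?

Monthly rate r = 11.7%/12 = 0.975% = 0.00975.
Recurrence: B ← B·(1+r) − £168.85.
Month 1: interest £103.52; balance after payment £10,552.10.
Month 2: interest £102.88; balance after payment £10,486.13.
Closed form: n = −ln(1 − rB₀/P)/ln(1+r) = −ln(0.38691)/ln(1.00975) ≈ 97.865, so the balance reaches zero during payment 98.

98 months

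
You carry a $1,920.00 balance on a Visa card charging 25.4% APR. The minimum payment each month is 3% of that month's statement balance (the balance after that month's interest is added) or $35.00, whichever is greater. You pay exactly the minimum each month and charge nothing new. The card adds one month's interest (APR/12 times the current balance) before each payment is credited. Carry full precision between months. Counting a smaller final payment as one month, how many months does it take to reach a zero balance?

111 months

Monthly rate r = 25.4%/12 = 2.11667% = 0.0211667.
While 3% of the post-interest balance exceeds $35.00, each month B ← (B·(1+r))·(1 − 0.03), i.e. B shrinks by the factor (1+r)·0.97 = 0.99053.
This holds for months 1–55. Entering month 56 the balance is $1,137.79; 3% of the post-interest balance is now below $35.00, so the flat $35.00 minimum applies from here.
From month 56 a fixed $35.00 at rate r clears $1,137.79 in 56 more payments. Total: 55 + 56 = 111 months.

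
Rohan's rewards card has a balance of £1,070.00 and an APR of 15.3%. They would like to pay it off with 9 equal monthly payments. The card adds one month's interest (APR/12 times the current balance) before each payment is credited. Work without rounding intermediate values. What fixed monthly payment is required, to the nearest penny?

Monthly rate r = 15.3%/12 = 1.275% = 0.01275.
Level-payment amortization: P = B₀·r / (1 − (1+r)^(−n)) = 1070.00·0.01275 / (1 − 1.01275^(−9)).
Denominator 1 − (1+r)^(−9) = 0.107764018.
P = 13.6425 / 0.107764018 ≈ 126.60.

£126.60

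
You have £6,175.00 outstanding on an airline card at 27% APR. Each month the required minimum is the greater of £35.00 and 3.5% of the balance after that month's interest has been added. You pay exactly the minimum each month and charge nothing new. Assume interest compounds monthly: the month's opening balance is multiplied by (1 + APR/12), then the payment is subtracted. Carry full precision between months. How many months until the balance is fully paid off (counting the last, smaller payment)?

183 months

Monthly rate r = 27%/12 = 2.25% = 0.0225.
While 3.5% of the post-interest balance exceeds £35.00, each month B ← (B·(1+r))·(1 − 0.035), i.e. B shrinks by the factor (1+r)·0.965 = 0.98671.
This holds for months 1–138. Entering month 139 the balance is £974.86; 3.5% of the post-interest balance is now below £35.00, so the flat £35.00 minimum applies from here.
From month 139 a fixed £35.00 at rate r clears £974.86 in 45 more payments. Total: 138 + 45 = 183 months.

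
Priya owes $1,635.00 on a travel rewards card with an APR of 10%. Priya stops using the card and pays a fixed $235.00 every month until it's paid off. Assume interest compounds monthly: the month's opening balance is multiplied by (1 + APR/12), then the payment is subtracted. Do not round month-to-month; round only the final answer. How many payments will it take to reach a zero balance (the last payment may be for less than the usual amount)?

8 payments

Monthly rate r = 10%/12 = 0.833333% = 0.00833333.
Recurrence: B ← B·(1+r) − $235.00.
Month 1: interest $13.62; balance after payment $1,413.62.
Month 2: interest $11.78; balance after payment $1,190.41.
Closed form: n = −ln(1 − rB₀/P)/ln(1+r) = −ln(0.94202)/ln(1.00833) ≈ 7.197, so the balance reaches zero during payment 8.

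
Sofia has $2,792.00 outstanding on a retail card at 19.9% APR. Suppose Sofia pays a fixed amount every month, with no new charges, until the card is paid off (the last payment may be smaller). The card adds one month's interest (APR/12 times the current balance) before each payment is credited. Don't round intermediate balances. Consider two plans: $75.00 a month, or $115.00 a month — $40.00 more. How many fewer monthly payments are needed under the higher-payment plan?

Monthly rate r = 19.9%/12 = 1.65833% = 0.0165833.
At $75.00/mo: n = ⌈−ln(1 − rB₀/P)/ln(1+r)⌉ = 59 payments (last $30.56); total interest = total paid − $2,792.00 = $1,588.56.
At $115.00/mo: 32 payments (last $37.44); total interest $810.44.
Payments saved = 59 − 32 = 27.

27 fewer payments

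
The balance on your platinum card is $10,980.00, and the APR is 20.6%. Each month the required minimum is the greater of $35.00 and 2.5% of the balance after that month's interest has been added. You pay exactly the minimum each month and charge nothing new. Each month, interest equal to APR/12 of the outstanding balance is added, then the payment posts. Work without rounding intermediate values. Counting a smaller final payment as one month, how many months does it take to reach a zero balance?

Monthly rate r = 20.6%/12 = 1.71667% = 0.0171667.
While 2.5% of the post-interest balance exceeds $35.00, each month B ← (B·(1+r))·(1 − 0.025), i.e. B shrinks by the factor (1+r)·0.975 = 0.99174.
This holds for months 1–251. Entering month 252 the balance is $1,368.30; 2.5% of the post-interest balance is now below $35.00, so the flat $35.00 minimum applies from here.
From month 252 a fixed $35.00 at rate r clears $1,368.30 in 66 more payments. Total: 251 + 66 = 317 months.

317 months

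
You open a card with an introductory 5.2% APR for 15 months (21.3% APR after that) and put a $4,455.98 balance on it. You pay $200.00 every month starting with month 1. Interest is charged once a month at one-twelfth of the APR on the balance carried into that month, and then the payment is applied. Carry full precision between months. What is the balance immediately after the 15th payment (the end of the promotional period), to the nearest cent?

$1,661.84

Promo months 1–15 at r₀ = 5.2%/12 = 0.00433333; months 16+ at r₁ = 21.3%/12 = 0.01775.
After month 15: iterate B ← B·(1+r₀) − $200.00 for 15 months → $1,661.84.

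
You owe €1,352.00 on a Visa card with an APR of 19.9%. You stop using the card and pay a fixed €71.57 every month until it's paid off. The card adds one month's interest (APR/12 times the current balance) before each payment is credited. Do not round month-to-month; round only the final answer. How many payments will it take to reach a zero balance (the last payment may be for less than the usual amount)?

23 payments

Monthly rate r = 19.9%/12 = 1.65833% = 0.0165833.
Recurrence: B ← B·(1+r) − €71.57.
Month 1: interest €22.42; balance after payment €1,302.85.
Month 2: interest €21.61; balance after payment €1,252.89.
Closed form: n = −ln(1 − rB₀/P)/ln(1+r) = −ln(0.68673)/ln(1.01658) ≈ 22.849, so the balance reaches zero during payment 23.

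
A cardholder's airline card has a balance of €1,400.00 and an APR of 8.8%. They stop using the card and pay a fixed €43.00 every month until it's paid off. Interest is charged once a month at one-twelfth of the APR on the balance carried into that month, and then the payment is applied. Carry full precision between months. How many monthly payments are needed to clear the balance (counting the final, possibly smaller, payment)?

38 payments

Monthly rate r = 8.8%/12 = 0.733333% = 0.00733333.
Recurrence: B ← B·(1+r) − €43.00.
Month 1: interest €10.27; balance after payment €1,367.27.
Month 2: interest €10.03; balance after payment €1,334.29.
Closed form: n = −ln(1 − rB₀/P)/ln(1+r) = −ln(0.76124)/ln(1.00733) ≈ 37.337, so the balance reaches zero during payment 38.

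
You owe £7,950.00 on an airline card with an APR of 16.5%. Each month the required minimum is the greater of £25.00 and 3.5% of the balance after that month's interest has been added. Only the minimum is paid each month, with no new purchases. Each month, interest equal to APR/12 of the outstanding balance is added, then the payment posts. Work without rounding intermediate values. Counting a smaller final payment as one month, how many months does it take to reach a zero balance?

147 months

Monthly rate r = 16.5%/12 = 1.375% = 0.01375.
While 3.5% of the post-interest balance exceeds £25.00, each month B ← (B·(1+r))·(1 − 0.035), i.e. B shrinks by the factor (1+r)·0.965 = 0.97827.
This holds for months 1–111. Entering month 112 the balance is £693.79; 3.5% of the post-interest balance is now below £25.00, so the flat £25.00 minimum applies from here.
From month 112 a fixed £25.00 at rate r clears £693.79 in 36 more payments. Total: 111 + 36 = 147 months.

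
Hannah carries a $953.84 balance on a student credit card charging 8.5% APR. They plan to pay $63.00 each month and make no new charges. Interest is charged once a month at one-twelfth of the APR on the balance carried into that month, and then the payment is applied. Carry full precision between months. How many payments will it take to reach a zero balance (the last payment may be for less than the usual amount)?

17 payments

Monthly rate r = 8.5%/12 = 0.708333% = 0.00708333.
Recurrence: B ← B·(1+r) − $63.00.
Month 1: interest $6.76; balance after payment $897.60.
Month 2: interest $6.36; balance after payment $840.95.
Closed form: n = −ln(1 − rB₀/P)/ln(1+r) = −ln(0.89276)/ln(1.00708) ≈ 16.072, so the balance reaches zero during payment 17.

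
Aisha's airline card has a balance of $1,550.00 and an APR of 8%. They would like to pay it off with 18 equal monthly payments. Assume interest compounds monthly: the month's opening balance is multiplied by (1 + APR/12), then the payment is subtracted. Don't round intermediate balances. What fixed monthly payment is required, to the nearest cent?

Monthly rate r = 8%/12 = 0.666667% = 0.00666667.
Level-payment amortization: P = B₀·r / (1 − (1+r)^(−n)) = 1550.00·0.00666667 / (1 − 1.00667^(−18)).
Denominator 1 − (1+r)^(−18) = 0.112726294.
P = 10.3333 / 0.112726294 ≈ 91.67.

$91.67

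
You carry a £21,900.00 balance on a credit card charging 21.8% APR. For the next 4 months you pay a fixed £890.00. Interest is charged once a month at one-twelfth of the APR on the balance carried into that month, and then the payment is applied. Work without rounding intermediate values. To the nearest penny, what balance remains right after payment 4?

Monthly rate r = 21.8%/12 = 1.81667% = 0.0181667.
Each month: B ← B·(1+r) − £890.00.
Month 1: interest £397.85; balance after payment £21,407.85.
Month 2: interest £388.91; balance after payment £20,906.76.
Month 3: interest £379.81; balance after payment £20,396.57.
Month 4: interest £370.54; balance after payment £19,877.10.

£19,877.10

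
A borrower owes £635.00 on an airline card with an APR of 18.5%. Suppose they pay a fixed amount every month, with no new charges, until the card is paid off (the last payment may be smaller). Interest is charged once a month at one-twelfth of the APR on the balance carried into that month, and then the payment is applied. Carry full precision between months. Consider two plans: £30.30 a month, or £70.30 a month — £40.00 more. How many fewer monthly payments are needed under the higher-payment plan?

16 fewer payments

Monthly rate r = 18.5%/12 = 1.54167% = 0.0154167.
At £30.30/mo: n = ⌈−ln(1 − rB₀/P)/ln(1+r)⌉ = 26 payments (last £15.38); total interest = total paid − £635.00 = £137.88.
At £70.30/mo: 10 payments (last £56.44); total interest £54.14.
Payments saved = 26 − 10 = 16.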